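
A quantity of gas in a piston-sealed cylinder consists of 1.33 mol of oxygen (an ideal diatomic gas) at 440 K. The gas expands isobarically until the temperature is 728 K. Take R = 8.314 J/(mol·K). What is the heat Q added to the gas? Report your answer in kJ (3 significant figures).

Isobaric: W = nRΔT = (1.33)(8.314)(288) = 3185 J.
ΔU = nCᵥΔT with Cᵥ = 5R/2: ΔU = (1.33)(20.79)(288) = 7961 J.
Q = ΔU + W = 7961 + 3185 = 11146 J.

Q ≈ 11.1 kJ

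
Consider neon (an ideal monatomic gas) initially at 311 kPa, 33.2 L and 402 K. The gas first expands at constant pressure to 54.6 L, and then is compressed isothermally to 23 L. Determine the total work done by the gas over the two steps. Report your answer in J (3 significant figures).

Step 1 (isobaric): W = PΔV = (311 kPa)(54.6 − 33.2 L) = 6655 J.
After step 1: P = 311 kPa, V = 54.6 L, T = 661.1 K.
Step 2 (isothermal): W = P₁V₁ ln(V₂/V₁) = (16981) ln(23/54.6) = -14680 J.
W_total = 6655 − 14680 = -8025 J.

W_total ≈ -8030 J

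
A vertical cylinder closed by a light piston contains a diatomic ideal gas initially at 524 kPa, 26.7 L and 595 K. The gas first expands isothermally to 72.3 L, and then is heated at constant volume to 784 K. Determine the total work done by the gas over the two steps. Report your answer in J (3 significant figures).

W_total ≈ 13900 J

Step 1 (isothermal): W = P₁V₁ ln(V₂/V₁) = (13991) ln(72.3/26.7) = 13937 J.
Step 2 (isochoric): W = 0 (constant volume).
W_total = 13937 + 0 = 13937 J.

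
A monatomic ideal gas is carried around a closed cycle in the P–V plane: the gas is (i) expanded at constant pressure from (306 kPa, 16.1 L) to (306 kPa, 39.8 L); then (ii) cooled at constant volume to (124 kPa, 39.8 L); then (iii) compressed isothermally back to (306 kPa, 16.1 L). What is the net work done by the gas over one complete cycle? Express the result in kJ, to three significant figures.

W_net ≈ 2.79 kJ

Leg (i): W = PΔV = (306)(39.8 − 16.1) = 7252 J.
Leg (ii): W = 0.
Leg (iii): W = PᵢVᵢ ln(V_f/Vᵢ) = (4935) ln(16.1/39.8) = -4467 J.
W_net = 7252 − 4467 = 2786 J.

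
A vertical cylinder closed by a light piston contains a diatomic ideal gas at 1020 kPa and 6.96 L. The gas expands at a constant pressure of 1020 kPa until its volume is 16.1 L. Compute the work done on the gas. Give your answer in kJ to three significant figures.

Isobaric: W = P ΔV.
W = (1020 kPa)(16.1 − 6.96 L) = (1020)(9.14) = 9323 J.
Work on gas = −W_by = -9323 J.

W ≈ -9.32 kJ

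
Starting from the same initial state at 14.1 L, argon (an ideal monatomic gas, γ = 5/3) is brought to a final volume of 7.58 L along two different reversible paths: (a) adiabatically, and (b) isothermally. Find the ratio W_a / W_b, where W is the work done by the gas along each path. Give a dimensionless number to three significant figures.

Path (a) adiabatic: W = P₁V₁(1 − (V₁/V₂)^(γ−1))/(γ−1) → W_a/(P₁V₁) = -0.7688.
Path (b) isothermal: W = P₁V₁ ln(V₂/V₁) → W_b/(P₁V₁) = -0.6207.
W_a / W_b = -0.7688 / -0.6207 = 1.239.

W_a / W_b ≈ 1.24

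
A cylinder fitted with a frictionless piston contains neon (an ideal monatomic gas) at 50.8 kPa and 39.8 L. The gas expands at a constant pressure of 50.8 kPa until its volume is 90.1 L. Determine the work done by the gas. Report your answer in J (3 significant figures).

Isobaric: W = P ΔV.
W = (50.8 kPa)(90.1 − 39.8 L) = (50.8)(50.3) = 2555 J.

W ≈ 2560 J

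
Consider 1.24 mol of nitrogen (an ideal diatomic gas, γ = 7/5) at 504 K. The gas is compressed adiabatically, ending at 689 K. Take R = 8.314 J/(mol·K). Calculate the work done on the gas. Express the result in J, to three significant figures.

W ≈ 4770 J

Adiabatic ⇒ Q = 0, so W_by = −ΔU = nCᵥ(T₁ − T₂).
Cᵥ = 5R/2 = 20.79 J/(mol·K).
W = (1.24)(20.79)(504 − 689) = -4768 J.
Work on gas = −W_by = 4768 J.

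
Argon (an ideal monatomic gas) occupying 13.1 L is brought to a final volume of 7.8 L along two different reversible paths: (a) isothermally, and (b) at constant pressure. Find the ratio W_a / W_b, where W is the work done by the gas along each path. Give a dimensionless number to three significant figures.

W_a / W_b ≈ 1.28

Path (a) isothermal: W = P₁V₁ ln(V₂/V₁) → W_a/(P₁V₁) = -0.5185.
Path (b) isobaric: W = P₁(V₂ − V₁) → W_b/(P₁V₁) = -0.4046.
W_a / W_b = -0.5185 / -0.4046 = 1.282.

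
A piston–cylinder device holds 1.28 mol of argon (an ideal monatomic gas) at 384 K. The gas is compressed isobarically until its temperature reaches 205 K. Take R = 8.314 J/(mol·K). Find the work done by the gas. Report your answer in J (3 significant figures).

W ≈ -1900 J

Isobaric: W = P ΔV = nR ΔT.
W = (1.28)(8.314)(205 − 384) = -1905 J.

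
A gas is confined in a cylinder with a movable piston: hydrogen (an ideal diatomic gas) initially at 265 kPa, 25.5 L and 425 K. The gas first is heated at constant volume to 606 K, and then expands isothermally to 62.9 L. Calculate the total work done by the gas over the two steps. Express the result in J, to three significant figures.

W_total ≈ 8700 J

Step 1 (isochoric): W = 0 (constant volume).
After step 1: P = 377.9 kPa (V unchanged).
Step 2 (isothermal): W = P₁V₁ ln(V₂/V₁) = (9635) ln(62.9/25.5) = 8699 J.
W_total = 0 + 8699 = 8699 J.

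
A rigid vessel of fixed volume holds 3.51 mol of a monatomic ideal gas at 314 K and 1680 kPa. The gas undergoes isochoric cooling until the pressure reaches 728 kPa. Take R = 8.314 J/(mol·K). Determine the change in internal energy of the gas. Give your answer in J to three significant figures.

Constant volume ⇒ W = 0, so Q = ΔU = nCᵥΔT with Cᵥ = 3R/2 = 12.47 J/(mol·K).
At constant V, T₂/T₁ = P₂/P₁ ⇒ ΔT = T₁(P₂/P₁ − 1) = 314·(728/1680 − 1) = -177.9 K.
ΔU = (3.51)(12.47)(-177.9) = -7789 J.

ΔU ≈ -7790 J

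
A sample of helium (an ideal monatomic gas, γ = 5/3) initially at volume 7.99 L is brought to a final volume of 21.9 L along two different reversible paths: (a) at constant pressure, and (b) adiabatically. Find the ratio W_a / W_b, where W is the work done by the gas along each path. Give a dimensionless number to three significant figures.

W_a / W_b ≈ 2.37

Path (a) isobaric: W = P₁(V₂ − V₁) → W_a/(P₁V₁) = 1.741.
Path (b) adiabatic: W = P₁V₁(1 − (V₁/V₂)^(γ−1))/(γ−1) → W_b/(P₁V₁) = 0.7341.
W_a / W_b = 1.741 / 0.7341 = 2.371.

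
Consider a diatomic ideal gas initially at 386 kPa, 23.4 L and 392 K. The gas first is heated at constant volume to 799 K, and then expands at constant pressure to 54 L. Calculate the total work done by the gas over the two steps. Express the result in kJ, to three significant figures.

W_total ≈ 24.1 kJ

Step 1 (isochoric): W = 0 (constant volume).
After step 1: P = 786.8 kPa (V unchanged).
Step 2 (isobaric): W = PΔV = (786.8 kPa)(54 − 23.4 L) = 24075 J.
W_total = 0 + 24075 = 24075 J.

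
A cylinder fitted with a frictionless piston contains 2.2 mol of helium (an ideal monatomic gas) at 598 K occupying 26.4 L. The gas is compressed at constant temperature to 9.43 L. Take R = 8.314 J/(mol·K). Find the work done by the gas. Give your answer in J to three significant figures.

W ≈ -11300 J

Isothermal: W = nRT ln(V₂/V₁).
W = (2.2)(8.314)(598) × ln(9.43/26.4)
  = 10938 × -1.029
W_by_gas = -11260 J.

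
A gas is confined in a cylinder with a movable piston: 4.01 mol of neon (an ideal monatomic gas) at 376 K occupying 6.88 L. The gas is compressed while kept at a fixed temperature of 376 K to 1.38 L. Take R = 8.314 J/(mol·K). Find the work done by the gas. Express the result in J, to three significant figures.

W ≈ -20100 J

Isothermal: W = nRT ln(V₂/V₁).
W = (4.01)(8.314)(376) × ln(1.38/6.88)
  = 12536 × -1.607
W_by_gas = -20139 J.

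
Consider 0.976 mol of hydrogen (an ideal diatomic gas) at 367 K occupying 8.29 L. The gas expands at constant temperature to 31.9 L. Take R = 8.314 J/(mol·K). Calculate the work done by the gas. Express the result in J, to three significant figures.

Isothermal: W = nRT ln(V₂/V₁).
W = (0.976)(8.314)(367) × ln(31.9/8.29)
  = 2978 × 1.348
W_by_gas = 4013 J.

W ≈ 4010 J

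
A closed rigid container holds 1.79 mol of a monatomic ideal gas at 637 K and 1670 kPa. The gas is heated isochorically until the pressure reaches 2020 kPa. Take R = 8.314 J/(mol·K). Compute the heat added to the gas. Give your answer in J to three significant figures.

Constant volume ⇒ W = 0, so Q = ΔU = nCᵥΔT with Cᵥ = 3R/2 = 12.47 J/(mol·K).
At constant V, T₂/T₁ = P₂/P₁ ⇒ ΔT = T₁(P₂/P₁ − 1) = 637·(2020/1670 − 1) = 133.5 K.
ΔU = (1.79)(12.47)(133.5) = 2980 J.

Q ≈ 2980 J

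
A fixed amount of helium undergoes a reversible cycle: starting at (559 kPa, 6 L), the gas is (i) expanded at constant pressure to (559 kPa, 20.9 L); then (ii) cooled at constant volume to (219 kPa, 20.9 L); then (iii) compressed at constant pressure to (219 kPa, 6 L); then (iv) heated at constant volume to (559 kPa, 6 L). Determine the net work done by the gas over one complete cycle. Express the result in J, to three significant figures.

Constant-volume legs do no work.
W(i) = (559)(20.9 − 6) = 8329 J; W(iii) = (219)(6 − 20.9) = -3263 J.
W_net = 8329 − 3263 = 5066 J (the clockwise enclosed area).

W_net ≈ 5070 J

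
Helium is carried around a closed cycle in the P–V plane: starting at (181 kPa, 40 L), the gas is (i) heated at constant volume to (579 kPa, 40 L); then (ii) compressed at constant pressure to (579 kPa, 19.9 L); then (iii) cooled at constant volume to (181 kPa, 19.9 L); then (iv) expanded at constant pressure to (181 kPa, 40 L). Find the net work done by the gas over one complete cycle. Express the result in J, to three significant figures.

W_net ≈ -8000 J

Constant-volume legs do no work.
W(ii) = (579)(19.9 − 40) = -11638 J; W(iv) = (181)(40 − 19.9) = 3638 J.
W_net = -11638 + 3638 = -8000 J (the counter-clockwise enclosed area).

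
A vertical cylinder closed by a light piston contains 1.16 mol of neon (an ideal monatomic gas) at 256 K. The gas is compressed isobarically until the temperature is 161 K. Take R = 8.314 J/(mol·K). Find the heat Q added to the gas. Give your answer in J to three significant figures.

Isobaric: W = nRΔT = (1.16)(8.314)(-95) = -916.2 J.
ΔU = nCᵥΔT with Cᵥ = 3R/2: ΔU = (1.16)(12.47)(-95) = -1374 J.
Q = ΔU + W = -1374 − 916.2 = -2291 J.

Q ≈ -2290 J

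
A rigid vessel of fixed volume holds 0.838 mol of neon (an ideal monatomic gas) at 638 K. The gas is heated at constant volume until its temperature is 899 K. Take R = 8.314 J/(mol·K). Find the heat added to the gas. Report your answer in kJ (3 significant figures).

Constant volume ⇒ W = 0, so Q = ΔU = nCᵥΔT with Cᵥ = 3R/2 = 12.47 J/(mol·K).
ΔU = (0.838)(12.47)(899 − 638) = 2728 J.

Q ≈ 2.73 kJ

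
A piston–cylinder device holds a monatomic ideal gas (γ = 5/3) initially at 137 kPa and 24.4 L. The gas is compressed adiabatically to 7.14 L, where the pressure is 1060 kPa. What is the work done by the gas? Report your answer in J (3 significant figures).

W ≈ -6340 J

Adiabatic: W = (P₁V₁ − P₂V₂)/(γ − 1) with γ = 5/3.
P₁V₁ = 3343 J, P₂V₂ = 7568 J.
W = (3343 − 7568) / 0.6667 = -6338 J.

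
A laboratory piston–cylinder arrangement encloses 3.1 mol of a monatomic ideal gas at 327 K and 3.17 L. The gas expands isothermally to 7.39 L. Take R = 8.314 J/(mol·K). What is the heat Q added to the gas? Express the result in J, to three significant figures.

Q ≈ 7130 J

Isothermal ⇒ ΔU = 0, so Q = W = nRT ln(V₂/V₁).
Q = (3.1)(8.314)(327) ln(7.39/3.17) = 8428 × 0.8464 = 7133 J.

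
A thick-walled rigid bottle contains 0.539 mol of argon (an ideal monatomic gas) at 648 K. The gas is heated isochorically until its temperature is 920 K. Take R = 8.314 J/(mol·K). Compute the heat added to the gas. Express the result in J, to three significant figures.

Q ≈ 1830 J

Constant volume ⇒ W = 0, so Q = ΔU = nCᵥΔT with Cᵥ = 3R/2 = 12.47 J/(mol·K).
ΔU = (0.539)(12.47)(920 − 648) = 1828 J.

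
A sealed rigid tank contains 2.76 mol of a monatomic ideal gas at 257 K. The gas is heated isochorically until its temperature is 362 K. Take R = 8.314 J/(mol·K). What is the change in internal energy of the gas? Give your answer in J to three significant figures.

ΔU ≈ 3610 J

Constant volume ⇒ W = 0, so Q = ΔU = nCᵥΔT with Cᵥ = 3R/2 = 12.47 J/(mol·K).
ΔU = (2.76)(12.47)(362 − 257) = 3614 J.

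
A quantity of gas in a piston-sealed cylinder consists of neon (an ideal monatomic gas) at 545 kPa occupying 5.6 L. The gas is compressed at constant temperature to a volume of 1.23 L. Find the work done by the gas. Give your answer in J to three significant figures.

W ≈ -4630 J

Isothermal: W = nRT ln(V₂/V₁) = P₁V₁ ln(V₂/V₁).
P₁V₁ = (545 kPa)(5.6 L) = 3052 J.
W = 3052 × ln(1.23/5.6) = 3052 × -1.516
W_by_gas = -4626 J.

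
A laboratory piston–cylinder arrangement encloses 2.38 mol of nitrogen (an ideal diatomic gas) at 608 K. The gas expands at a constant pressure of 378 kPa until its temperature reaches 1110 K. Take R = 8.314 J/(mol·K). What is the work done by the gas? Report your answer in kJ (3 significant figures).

W ≈ 9.93 kJ

Isobaric: W = P ΔV = nR ΔT.
W = (2.38)(8.314)(1110 − 608) = 9933 J.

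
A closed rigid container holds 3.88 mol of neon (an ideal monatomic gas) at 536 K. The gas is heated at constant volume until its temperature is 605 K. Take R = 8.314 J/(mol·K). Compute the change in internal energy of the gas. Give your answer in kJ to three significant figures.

Constant volume ⇒ W = 0, so Q = ΔU = nCᵥΔT with Cᵥ = 3R/2 = 12.47 J/(mol·K).
ΔU = (3.88)(12.47)(605 − 536) = 3339 J.

ΔU ≈ 3.34 kJ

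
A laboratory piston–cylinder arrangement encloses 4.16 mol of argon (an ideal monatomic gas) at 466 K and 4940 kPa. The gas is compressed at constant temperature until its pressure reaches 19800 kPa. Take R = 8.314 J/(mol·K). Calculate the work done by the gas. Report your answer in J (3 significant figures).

Isothermal process: W = nRT ln(V₂/V₁) = nRT ln(P₁/P₂).
W = (4.16)(8.314)(466) × ln(4940/19800)
  = 16117 × ln(0.2495) = 16117 × -1.388
W_by_gas = -22376 J.

W ≈ -22400 J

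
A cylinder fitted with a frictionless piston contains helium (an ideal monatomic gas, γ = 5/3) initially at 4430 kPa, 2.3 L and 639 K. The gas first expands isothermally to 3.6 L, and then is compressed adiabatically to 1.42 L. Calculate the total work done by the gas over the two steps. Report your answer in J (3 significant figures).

W_total ≈ -8570 J

Step 1 (isothermal): W = P₁V₁ ln(V₂/V₁) = (10189) ln(3.6/2.3) = 4565 J.
After step 1: P = 2830 kPa, V = 3.6 L, T = 639 K.
Step 2 (adiabatic): W = (P₁V₁ − P₂V₂)/(γ−1) = (10189 − 18944)/0.667 = -13133 J.
W_total = 4565 − 13133 = -8568 J.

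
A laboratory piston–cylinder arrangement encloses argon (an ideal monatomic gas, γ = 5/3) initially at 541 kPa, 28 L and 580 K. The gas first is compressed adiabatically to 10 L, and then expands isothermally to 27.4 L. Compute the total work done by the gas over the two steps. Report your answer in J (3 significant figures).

W_total ≈ 7920 J

Step 1 (adiabatic): W = (P₁V₁ − P₂V₂)/(γ−1) = (15148 − 30093)/0.667 = -22417 J.
After step 1: P = 3009 kPa, V = 10 L, T = 1152 K.
Step 2 (isothermal): W = P₁V₁ ln(V₂/V₁) = (30093) ln(27.4/10) = 30332 J.
W_total = -22417 + 30332 = 7915 J.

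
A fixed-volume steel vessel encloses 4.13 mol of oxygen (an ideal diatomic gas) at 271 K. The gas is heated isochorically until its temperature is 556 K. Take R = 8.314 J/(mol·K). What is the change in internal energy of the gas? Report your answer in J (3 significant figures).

Constant volume ⇒ W = 0, so Q = ΔU = nCᵥΔT with Cᵥ = 5R/2 = 20.79 J/(mol·K).
ΔU = (4.13)(20.79)(556 − 271) = 24465 J.

ΔU ≈ 24500 J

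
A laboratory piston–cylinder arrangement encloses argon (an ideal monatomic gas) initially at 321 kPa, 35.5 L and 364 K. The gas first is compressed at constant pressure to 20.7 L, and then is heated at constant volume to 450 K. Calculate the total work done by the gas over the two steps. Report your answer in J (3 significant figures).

W_total ≈ -4750 J

Step 1 (isobaric): W = PΔV = (321 kPa)(20.7 − 35.5 L) = -4751 J.
Step 2 (isochoric): W = 0 (constant volume).
W_total = -4751 + 0 = -4751 J.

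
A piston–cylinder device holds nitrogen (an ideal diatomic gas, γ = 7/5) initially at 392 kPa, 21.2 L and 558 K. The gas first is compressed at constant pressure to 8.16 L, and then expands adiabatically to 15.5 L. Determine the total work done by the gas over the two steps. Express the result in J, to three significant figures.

W_total ≈ -3300 J

Step 1 (isobaric): W = PΔV = (392 kPa)(8.16 − 21.2 L) = -5112 J.
After step 1: P = 392 kPa, V = 8.16 L, T = 214.8 K.
Step 2 (adiabatic): W = (P₁V₁ − P₂V₂)/(γ−1) = (3199 − 2475)/0.4 = 1810 J.
W_total = -5112 + 1810 = -3302 J.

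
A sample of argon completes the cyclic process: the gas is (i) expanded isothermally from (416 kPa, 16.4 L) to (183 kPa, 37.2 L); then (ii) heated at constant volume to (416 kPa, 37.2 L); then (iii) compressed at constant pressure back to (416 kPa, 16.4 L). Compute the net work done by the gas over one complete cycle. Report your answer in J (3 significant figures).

Leg (i): W = PᵢVᵢ ln(V_f/Vᵢ) = (6822) ln(37.2/16.4) = 5588 J.
Leg (ii): W = 0.
Leg (iii): W = PΔV = (416)(16.4 − 37.2) = -8653 J.
W_net = 5588 − 8653 = -3065 J.

W_net ≈ -3070 J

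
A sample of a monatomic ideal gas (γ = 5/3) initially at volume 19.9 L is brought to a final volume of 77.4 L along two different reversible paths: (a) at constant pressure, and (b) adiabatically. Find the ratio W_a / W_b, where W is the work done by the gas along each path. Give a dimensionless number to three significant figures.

W_a / W_b ≈ 3.23

Path (a) isobaric: W = P₁(V₂ − V₁) → W_a/(P₁V₁) = 2.889.
Path (b) adiabatic: W = P₁V₁(1 − (V₁/V₂)^(γ−1))/(γ−1) → W_b/(P₁V₁) = 0.8935.
W_a / W_b = 2.889 / 0.8935 = 3.234.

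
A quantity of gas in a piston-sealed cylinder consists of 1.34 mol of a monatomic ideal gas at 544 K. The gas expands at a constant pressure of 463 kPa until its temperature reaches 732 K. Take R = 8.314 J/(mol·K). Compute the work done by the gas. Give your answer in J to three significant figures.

W ≈ 2090 J

Isobaric: W = P ΔV = nR ΔT.
W = (1.34)(8.314)(732 − 544) = 2094 J.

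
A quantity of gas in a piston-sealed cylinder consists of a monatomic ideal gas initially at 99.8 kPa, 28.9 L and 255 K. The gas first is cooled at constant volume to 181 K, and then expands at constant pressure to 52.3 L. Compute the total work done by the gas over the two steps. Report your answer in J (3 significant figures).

Step 1 (isochoric): W = 0 (constant volume).
After step 1: P = 70.84 kPa (V unchanged).
Step 2 (isobaric): W = PΔV = (70.84 kPa)(52.3 − 28.9 L) = 1658 J.
W_total = 0 + 1658 = 1658 J.

W_total ≈ 1660 J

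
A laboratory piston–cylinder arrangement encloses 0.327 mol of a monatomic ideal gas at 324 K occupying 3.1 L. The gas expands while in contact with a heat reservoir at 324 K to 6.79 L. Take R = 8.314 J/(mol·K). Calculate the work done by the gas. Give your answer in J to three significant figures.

Isothermal: W = nRT ln(V₂/V₁).
W = (0.327)(8.314)(324) × ln(6.79/3.1)
  = 880.9 × 0.784
W_by_gas = 690.6 J.

W ≈ 691 J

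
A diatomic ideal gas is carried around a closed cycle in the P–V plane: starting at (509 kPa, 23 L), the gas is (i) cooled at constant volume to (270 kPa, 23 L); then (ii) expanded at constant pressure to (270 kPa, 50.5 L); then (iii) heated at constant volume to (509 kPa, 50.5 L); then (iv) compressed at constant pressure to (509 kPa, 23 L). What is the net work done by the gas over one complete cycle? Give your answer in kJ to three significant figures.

W_net ≈ -6.57 kJ

Constant-volume legs do no work.
W(ii) = (270)(50.5 − 23) = 7425 J; W(iv) = (509)(23 − 50.5) = -13998 J.
W_net = 7425 − 13998 = -6572 J (the counter-clockwise enclosed area).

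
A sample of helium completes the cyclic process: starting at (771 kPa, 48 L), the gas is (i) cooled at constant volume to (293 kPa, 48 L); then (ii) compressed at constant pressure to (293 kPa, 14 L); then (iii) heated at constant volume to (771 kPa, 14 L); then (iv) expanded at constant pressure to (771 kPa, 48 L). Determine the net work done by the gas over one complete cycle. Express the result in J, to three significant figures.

W_net ≈ 16300 J

Constant-volume legs do no work.
W(ii) = (293)(14 − 48) = -9962 J; W(iv) = (771)(48 − 14) = 26214 J.
W_net = -9962 + 26214 = 16252 J (the clockwise enclosed area).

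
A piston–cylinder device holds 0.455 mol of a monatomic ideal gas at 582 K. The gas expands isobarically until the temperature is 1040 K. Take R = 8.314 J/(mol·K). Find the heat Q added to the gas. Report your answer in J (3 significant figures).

Isobaric: W = nRΔT = (0.455)(8.314)(458) = 1733 J.
ΔU = nCᵥΔT with Cᵥ = 3R/2: ΔU = (0.455)(12.47)(458) = 2599 J.
Q = ΔU + W = 2599 + 1733 = 4331 J.

Q ≈ 4330 J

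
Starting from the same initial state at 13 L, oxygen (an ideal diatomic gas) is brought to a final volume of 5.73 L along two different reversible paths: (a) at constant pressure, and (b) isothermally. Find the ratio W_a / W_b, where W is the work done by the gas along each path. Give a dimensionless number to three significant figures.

W_a / W_b ≈ 0.683

Path (a) isobaric: W = P₁(V₂ − V₁) → W_a/(P₁V₁) = -0.5592.
Path (b) isothermal: W = P₁V₁ ln(V₂/V₁) → W_b/(P₁V₁) = -0.8192.
W_a / W_b = -0.5592 / -0.8192 = 0.6826.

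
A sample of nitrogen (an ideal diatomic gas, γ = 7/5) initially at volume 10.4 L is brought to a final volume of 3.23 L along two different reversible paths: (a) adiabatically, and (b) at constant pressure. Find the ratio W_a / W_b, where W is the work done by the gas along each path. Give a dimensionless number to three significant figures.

Path (a) adiabatic: W = P₁V₁(1 − (V₁/V₂)^(γ−1))/(γ−1) → W_a/(P₁V₁) = -1.491.
Path (b) isobaric: W = P₁(V₂ − V₁) → W_b/(P₁V₁) = -0.6894.
W_a / W_b = -1.491 / -0.6894 = 2.163.

W_a / W_b ≈ 2.16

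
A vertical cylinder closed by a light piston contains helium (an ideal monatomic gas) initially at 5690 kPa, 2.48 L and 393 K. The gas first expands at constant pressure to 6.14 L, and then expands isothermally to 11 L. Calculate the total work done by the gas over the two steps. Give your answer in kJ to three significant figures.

W_total ≈ 41.2 kJ

Step 1 (isobaric): W = PΔV = (5690 kPa)(6.14 − 2.48 L) = 20825 J.
After step 1: P = 5690 kPa, V = 6.14 L, T = 973 K.
Step 2 (isothermal): W = P₁V₁ ln(V₂/V₁) = (34937) ln(11/6.14) = 20371 J.
W_total = 20825 + 20371 = 41196 J.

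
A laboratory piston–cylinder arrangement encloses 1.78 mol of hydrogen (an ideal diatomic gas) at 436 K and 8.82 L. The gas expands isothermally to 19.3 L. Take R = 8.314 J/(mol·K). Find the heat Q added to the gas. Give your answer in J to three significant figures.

Q ≈ 5050 J

Isothermal ⇒ ΔU = 0, so Q = W = nRT ln(V₂/V₁).
Q = (1.78)(8.314)(436) ln(19.3/8.82) = 6452 × 0.7831 = 5053 J.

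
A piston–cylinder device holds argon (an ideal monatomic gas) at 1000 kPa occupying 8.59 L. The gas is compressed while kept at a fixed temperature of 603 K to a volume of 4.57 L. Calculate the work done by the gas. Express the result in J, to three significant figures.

W ≈ -5420 J

Isothermal: W = nRT ln(V₂/V₁) = P₁V₁ ln(V₂/V₁).
P₁V₁ = (1000 kPa)(8.59 L) = 8590 J.
W = 8590 × ln(4.57/8.59) = 8590 × -0.6311
W_by_gas = -5421 J.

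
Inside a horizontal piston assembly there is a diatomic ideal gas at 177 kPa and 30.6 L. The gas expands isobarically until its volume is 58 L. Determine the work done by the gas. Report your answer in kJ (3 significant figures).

Isobaric: W = P ΔV.
W = (177 kPa)(58 − 30.6 L) = (177)(27.4) = 4850 J.

W ≈ 4.85 kJ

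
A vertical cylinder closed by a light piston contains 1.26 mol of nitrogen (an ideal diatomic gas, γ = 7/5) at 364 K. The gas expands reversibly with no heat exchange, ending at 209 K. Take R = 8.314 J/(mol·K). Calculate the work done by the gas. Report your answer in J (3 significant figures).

Adiabatic ⇒ Q = 0, so W_by = −ΔU = nCᵥ(T₁ − T₂).
Cᵥ = 5R/2 = 20.79 J/(mol·K).
W = (1.26)(20.79)(364 − 209) = 4059 J.

W ≈ 4060 J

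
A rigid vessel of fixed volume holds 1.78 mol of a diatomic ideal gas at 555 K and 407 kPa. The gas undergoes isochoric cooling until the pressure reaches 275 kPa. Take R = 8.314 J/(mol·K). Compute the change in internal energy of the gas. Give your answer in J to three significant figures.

ΔU ≈ -6660 J

Constant volume ⇒ W = 0, so Q = ΔU = nCᵥΔT with Cᵥ = 5R/2 = 20.79 J/(mol·K).
At constant V, T₂/T₁ = P₂/P₁ ⇒ ΔT = T₁(P₂/P₁ − 1) = 555·(275/407 − 1) = -180 K.
ΔU = (1.78)(20.79)(-180) = -6660 J.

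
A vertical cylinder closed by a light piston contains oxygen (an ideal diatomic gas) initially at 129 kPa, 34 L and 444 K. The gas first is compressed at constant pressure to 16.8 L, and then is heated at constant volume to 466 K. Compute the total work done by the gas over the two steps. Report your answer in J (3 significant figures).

Step 1 (isobaric): W = PΔV = (129 kPa)(16.8 − 34 L) = -2219 J.
Step 2 (isochoric): W = 0 (constant volume).
W_total = -2219 + 0 = -2219 J.

W_total ≈ -2220 J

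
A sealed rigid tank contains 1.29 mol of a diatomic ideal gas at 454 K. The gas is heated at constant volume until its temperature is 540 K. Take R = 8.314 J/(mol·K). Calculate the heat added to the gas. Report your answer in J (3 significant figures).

Q ≈ 2310 J

Constant volume ⇒ W = 0, so Q = ΔU = nCᵥΔT with Cᵥ = 5R/2 = 20.79 J/(mol·K).
ΔU = (1.29)(20.79)(540 − 454) = 2306 J.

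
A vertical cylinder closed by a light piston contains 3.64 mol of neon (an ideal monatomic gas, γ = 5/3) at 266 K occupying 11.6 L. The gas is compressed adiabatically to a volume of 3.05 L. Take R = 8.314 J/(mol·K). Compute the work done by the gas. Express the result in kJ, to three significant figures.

Adiabatic: TV^(γ−1) = const with γ = 5/3.
T₂ = T₁ (V₁/V₂)^(γ−1) = 266 × (11.6/3.05)^0.667 = 266 × 2.437 = 648.1 K.
W_by = nCᵥ(T₁ − T₂) = (3.64)(12.47)(266 − 648.1) = -17346 J.

W ≈ -17.3 kJ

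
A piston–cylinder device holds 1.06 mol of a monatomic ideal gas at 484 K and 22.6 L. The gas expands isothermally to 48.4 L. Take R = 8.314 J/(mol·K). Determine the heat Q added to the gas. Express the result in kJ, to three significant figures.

Q ≈ 3.25 kJ

Isothermal ⇒ ΔU = 0, so Q = W = nRT ln(V₂/V₁).
Q = (1.06)(8.314)(484) ln(48.4/22.6) = 4265 × 0.7615 = 3248 J.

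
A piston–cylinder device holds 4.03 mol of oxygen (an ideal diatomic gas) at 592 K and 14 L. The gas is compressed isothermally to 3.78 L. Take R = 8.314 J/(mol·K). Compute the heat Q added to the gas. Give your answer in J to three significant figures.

Q ≈ -26000 J

Isothermal ⇒ ΔU = 0, so Q = W = nRT ln(V₂/V₁).
Q = (4.03)(8.314)(592) ln(3.78/14) = 19835 × -1.309 = -25971 J.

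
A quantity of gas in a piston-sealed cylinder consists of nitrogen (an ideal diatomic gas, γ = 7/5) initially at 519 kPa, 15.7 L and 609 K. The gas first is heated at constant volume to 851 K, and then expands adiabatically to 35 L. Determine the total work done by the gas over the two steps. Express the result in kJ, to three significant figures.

W_total ≈ 7.81 kJ

Step 1 (isochoric): W = 0 (constant volume).
After step 1: P = 725.2 kPa (V unchanged).
Step 2 (adiabatic): W = (P₁V₁ − P₂V₂)/(γ−1) = (11386 − 8263)/0.4 = 7809 J.
W_total = 0 + 7809 = 7809 J.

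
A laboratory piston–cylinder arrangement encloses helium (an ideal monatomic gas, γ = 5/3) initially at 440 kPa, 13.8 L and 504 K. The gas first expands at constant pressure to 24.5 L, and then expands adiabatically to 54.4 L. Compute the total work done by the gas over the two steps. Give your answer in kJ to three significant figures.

Step 1 (isobaric): W = PΔV = (440 kPa)(24.5 − 13.8 L) = 4708 J.
After step 1: P = 440 kPa, V = 24.5 L, T = 894.8 K.
Step 2 (adiabatic): W = (P₁V₁ − P₂V₂)/(γ−1) = (10780 − 6334)/0.667 = 6669 J.
W_total = 4708 + 6669 = 11377 J.

W_total ≈ 11.4 kJ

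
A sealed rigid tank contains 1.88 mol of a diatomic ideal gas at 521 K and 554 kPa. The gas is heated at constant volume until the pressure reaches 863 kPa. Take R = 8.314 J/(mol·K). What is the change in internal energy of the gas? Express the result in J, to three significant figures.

ΔU ≈ 11400 J

Constant volume ⇒ W = 0, so Q = ΔU = nCᵥΔT with Cᵥ = 5R/2 = 20.79 J/(mol·K).
At constant V, T₂/T₁ = P₂/P₁ ⇒ ΔT = T₁(P₂/P₁ − 1) = 521·(863/554 − 1) = 290.6 K.
ΔU = (1.88)(20.79)(290.6) = 11355 J.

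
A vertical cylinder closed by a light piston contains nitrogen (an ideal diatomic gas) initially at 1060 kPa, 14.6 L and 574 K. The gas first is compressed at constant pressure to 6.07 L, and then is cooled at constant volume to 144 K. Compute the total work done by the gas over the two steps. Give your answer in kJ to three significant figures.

W_total ≈ -9.04 kJ

Step 1 (isobaric): W = PΔV = (1060 kPa)(6.07 − 14.6 L) = -9042 J.
Step 2 (isochoric): W = 0 (constant volume).
W_total = -9042 + 0 = -9042 J.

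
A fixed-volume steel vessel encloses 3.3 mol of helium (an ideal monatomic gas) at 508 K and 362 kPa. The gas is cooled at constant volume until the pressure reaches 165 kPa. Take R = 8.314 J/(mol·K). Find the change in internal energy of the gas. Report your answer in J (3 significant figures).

Constant volume ⇒ W = 0, so Q = ΔU = nCᵥΔT with Cᵥ = 3R/2 = 12.47 J/(mol·K).
At constant V, T₂/T₁ = P₂/P₁ ⇒ ΔT = T₁(P₂/P₁ − 1) = 508·(165/362 − 1) = -276.5 K.
ΔU = (3.3)(12.47)(-276.5) = -11377 J.

ΔU ≈ -11400 J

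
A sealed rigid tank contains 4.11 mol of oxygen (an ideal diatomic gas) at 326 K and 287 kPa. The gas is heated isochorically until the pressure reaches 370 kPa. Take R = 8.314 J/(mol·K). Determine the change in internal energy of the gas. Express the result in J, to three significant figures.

ΔU ≈ 8050 J

Constant volume ⇒ W = 0, so Q = ΔU = nCᵥΔT with Cᵥ = 5R/2 = 20.79 J/(mol·K).
At constant V, T₂/T₁ = P₂/P₁ ⇒ ΔT = T₁(P₂/P₁ − 1) = 326·(370/287 − 1) = 94.28 K.
ΔU = (4.11)(20.79)(94.28) = 8054 J.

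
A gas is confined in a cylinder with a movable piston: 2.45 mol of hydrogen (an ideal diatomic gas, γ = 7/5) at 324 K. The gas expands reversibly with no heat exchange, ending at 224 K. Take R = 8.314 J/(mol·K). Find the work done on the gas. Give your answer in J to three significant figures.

W ≈ -5090 J

Adiabatic ⇒ Q = 0, so W_by = −ΔU = nCᵥ(T₁ − T₂).
Cᵥ = 5R/2 = 20.79 J/(mol·K).
W = (2.45)(20.79)(324 − 224) = 5092 J.
Work on gas = −W_by = -5092 J.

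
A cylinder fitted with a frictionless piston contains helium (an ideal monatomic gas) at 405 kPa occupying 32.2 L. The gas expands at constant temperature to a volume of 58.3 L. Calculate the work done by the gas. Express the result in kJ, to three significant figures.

W ≈ 7.74 kJ

Isothermal: W = nRT ln(V₂/V₁) = P₁V₁ ln(V₂/V₁).
P₁V₁ = (405 kPa)(32.2 L) = 13041 J.
W = 13041 × ln(58.3/32.2) = 13041 × 0.5936
W_by_gas = 7742 J.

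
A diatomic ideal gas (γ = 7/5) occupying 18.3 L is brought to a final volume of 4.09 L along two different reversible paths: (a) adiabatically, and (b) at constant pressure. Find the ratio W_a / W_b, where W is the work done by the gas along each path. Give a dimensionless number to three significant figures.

Path (a) adiabatic: W = P₁V₁(1 − (V₁/V₂)^(γ−1))/(γ−1) → W_a/(P₁V₁) = -2.052.
Path (b) isobaric: W = P₁(V₂ − V₁) → W_b/(P₁V₁) = -0.7765.
W_a / W_b = -2.052 / -0.7765 = 2.643.

W_a / W_b ≈ 2.64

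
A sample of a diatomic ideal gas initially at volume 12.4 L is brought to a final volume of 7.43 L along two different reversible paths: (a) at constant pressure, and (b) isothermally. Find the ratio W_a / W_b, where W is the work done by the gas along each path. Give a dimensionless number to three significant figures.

Path (a) isobaric: W = P₁(V₂ − V₁) → W_a/(P₁V₁) = -0.4008.
Path (b) isothermal: W = P₁V₁ ln(V₂/V₁) → W_b/(P₁V₁) = -0.5122.
W_a / W_b = -0.4008 / -0.5122 = 0.7826.

W_a / W_b ≈ 0.783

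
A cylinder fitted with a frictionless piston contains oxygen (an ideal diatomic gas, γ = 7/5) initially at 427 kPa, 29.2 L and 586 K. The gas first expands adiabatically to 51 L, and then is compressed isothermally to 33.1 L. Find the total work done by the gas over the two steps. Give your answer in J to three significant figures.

Step 1 (adiabatic): W = (P₁V₁ − P₂V₂)/(γ−1) = (12468 − 9976)/0.4 = 6232 J.
After step 1: P = 195.6 kPa, V = 51 L, T = 468.8 K.
Step 2 (isothermal): W = P₁V₁ ln(V₂/V₁) = (9976) ln(33.1/51) = -4312 J.
W_total = 6232 − 4312 = 1920 J.

W_total ≈ 1920 J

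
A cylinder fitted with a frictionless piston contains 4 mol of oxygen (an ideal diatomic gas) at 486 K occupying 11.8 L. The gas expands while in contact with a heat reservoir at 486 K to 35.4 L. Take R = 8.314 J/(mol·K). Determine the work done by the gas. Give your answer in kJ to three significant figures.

Isothermal: W = nRT ln(V₂/V₁).
W = (4)(8.314)(486) × ln(35.4/11.8)
  = 16162 × 1.099
W_by_gas = 17756 J.

W ≈ 17.8 kJ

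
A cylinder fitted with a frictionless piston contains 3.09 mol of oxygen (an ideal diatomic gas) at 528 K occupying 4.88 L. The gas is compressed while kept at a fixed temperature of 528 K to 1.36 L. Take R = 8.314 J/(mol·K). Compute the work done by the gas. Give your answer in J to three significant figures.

Isothermal: W = nRT ln(V₂/V₁).
W = (3.09)(8.314)(528) × ln(1.36/4.88)
  = 13564 × -1.278
W_by_gas = -17331 J.

W ≈ -17300 J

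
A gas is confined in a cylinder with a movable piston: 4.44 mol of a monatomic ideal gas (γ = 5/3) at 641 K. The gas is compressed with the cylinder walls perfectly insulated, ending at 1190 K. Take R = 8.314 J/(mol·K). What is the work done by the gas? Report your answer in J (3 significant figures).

W ≈ -30400 J

Adiabatic ⇒ Q = 0, so W_by = −ΔU = nCᵥ(T₁ − T₂).
Cᵥ = 3R/2 = 12.47 J/(mol·K).
W = (4.44)(12.47)(641 − 1190) = -30399 J.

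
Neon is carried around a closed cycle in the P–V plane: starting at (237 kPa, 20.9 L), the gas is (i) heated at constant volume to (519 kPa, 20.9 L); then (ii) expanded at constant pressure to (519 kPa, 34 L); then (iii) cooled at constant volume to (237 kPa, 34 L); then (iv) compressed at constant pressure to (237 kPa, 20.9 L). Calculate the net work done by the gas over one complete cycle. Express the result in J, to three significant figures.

Constant-volume legs do no work.
W(ii) = (519)(34 − 20.9) = 6799 J; W(iv) = (237)(20.9 − 34) = -3105 J.
W_net = 6799 − 3105 = 3694 J (the clockwise enclosed area).

W_net ≈ 3690 J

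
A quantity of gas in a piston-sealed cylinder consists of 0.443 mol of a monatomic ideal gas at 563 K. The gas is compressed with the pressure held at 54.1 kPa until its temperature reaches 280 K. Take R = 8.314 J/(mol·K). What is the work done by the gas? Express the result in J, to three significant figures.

Isobaric: W = P ΔV = nR ΔT.
W = (0.443)(8.314)(280 − 563) = -1042 J.

W ≈ -1040 J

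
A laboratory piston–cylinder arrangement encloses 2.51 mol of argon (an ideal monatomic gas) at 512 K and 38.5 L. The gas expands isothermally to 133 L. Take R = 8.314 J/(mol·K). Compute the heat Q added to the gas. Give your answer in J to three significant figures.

Q ≈ 13200 J

Isothermal ⇒ ΔU = 0, so Q = W = nRT ln(V₂/V₁).
Q = (2.51)(8.314)(512) ln(133/38.5) = 10684 × 1.24 = 13245 J.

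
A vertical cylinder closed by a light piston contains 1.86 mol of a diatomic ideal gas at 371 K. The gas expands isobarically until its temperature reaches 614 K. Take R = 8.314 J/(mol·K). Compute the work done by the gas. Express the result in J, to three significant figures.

W ≈ 3760 J

Isobaric: W = P ΔV = nR ΔT.
W = (1.86)(8.314)(614 − 371) = 3758 J.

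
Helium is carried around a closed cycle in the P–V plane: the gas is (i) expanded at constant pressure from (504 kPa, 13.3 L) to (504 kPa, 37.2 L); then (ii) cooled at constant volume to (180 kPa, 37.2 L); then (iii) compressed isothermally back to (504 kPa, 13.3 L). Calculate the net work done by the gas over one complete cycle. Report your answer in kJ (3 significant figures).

W_net ≈ 5.16 kJ

Leg (i): W = PΔV = (504)(37.2 − 13.3) = 12046 J.
Leg (ii): W = 0.
Leg (iii): W = PᵢVᵢ ln(V_f/Vᵢ) = (6696) ln(13.3/37.2) = -6887 J.
W_net = 12046 − 6887 = 5158 J.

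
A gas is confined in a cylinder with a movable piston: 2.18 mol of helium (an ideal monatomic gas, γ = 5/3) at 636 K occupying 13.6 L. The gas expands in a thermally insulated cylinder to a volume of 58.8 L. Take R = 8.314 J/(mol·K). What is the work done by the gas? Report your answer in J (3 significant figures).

Adiabatic: TV^(γ−1) = const with γ = 5/3.
T₂ = T₁ (V₁/V₂)^(γ−1) = 636 × (13.6/58.8)^0.667 = 636 × 0.3768 = 239.6 K.
W_by = nCᵥ(T₁ − T₂) = (2.18)(12.47)(636 − 239.6) = 10776 J.

W ≈ 10800 J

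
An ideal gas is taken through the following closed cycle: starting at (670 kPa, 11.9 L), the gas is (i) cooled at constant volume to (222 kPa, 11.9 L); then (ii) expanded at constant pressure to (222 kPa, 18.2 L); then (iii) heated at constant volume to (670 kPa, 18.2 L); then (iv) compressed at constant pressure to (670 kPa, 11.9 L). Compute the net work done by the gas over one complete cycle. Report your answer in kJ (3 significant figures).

Constant-volume legs do no work.
W(ii) = (222)(18.2 − 11.9) = 1399 J; W(iv) = (670)(11.9 − 18.2) = -4221 J.
W_net = 1399 − 4221 = -2822 J (the counter-clockwise enclosed area).

W_net ≈ -2.82 kJ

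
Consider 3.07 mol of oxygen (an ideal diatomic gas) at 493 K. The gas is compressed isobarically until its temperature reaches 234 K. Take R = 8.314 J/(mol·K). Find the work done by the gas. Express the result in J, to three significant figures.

Isobaric: W = P ΔV = nR ΔT.
W = (3.07)(8.314)(234 − 493) = -6611 J.

W ≈ -6610 J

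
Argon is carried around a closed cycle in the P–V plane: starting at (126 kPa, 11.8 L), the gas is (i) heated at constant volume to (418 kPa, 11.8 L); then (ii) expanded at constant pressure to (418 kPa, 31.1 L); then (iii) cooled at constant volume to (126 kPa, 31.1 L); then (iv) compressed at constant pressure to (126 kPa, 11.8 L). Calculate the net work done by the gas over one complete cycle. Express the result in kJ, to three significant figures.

Constant-volume legs do no work.
W(ii) = (418)(31.1 − 11.8) = 8067 J; W(iv) = (126)(11.8 − 31.1) = -2432 J.
W_net = 8067 − 2432 = 5636 J (the clockwise enclosed area).

W_net ≈ 5.64 kJ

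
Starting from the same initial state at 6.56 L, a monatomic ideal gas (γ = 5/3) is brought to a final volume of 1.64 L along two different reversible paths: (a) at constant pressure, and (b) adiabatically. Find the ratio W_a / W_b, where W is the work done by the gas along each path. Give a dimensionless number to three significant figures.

Path (a) isobaric: W = P₁(V₂ − V₁) → W_a/(P₁V₁) = -0.75.
Path (b) adiabatic: W = P₁V₁(1 − (V₁/V₂)^(γ−1))/(γ−1) → W_b/(P₁V₁) = -2.28.
W_a / W_b = -0.75 / -2.28 = 0.329.

W_a / W_b ≈ 0.329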